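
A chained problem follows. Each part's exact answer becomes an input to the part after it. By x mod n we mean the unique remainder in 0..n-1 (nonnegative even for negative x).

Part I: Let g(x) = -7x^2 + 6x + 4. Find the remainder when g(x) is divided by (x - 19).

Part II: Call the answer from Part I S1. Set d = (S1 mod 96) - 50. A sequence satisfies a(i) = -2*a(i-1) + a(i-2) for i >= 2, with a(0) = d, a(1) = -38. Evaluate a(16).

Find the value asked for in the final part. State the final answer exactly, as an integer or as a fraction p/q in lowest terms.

25107541

Part I: remainder = value at the root: -7*(19)^2 + 6*(19)^1 + 4 = (-2527) + (114) + (4) = -2409; answer -2409
Part II: S1 = -2409; d = 37; a(2) = -2*(-38) + 1*(37) = 113; iterating: a(2)=113, a(3)=-264, a(4)=641, a(5)=-1546, a(6)=3733, a(7)=-9012, a(8)=21757, a(9)=-52526, a(10)=126809, a(11)=-306144, a(12)=739097, a(13)=-1784338, a(14)=4307773, a(15)=-10399884, a(16)=25107541; answer 25107541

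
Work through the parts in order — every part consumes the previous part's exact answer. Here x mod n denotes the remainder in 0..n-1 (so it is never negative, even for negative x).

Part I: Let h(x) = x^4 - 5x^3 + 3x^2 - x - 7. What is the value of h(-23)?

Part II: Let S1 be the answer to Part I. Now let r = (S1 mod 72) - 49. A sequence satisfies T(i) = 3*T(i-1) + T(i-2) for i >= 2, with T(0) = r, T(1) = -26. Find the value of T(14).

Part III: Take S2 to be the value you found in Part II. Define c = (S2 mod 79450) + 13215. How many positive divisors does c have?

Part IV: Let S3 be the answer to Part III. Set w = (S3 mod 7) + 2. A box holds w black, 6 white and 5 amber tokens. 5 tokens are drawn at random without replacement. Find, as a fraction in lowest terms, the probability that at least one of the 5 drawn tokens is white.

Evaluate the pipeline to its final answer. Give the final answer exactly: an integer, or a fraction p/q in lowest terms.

Part I: 1*(-23)^4 - 5*(-23)^3 + 3*(-23)^2 - 1*(-23)^1 - 7 = (279841) + (60835) + (1587) + (23) + (-7) = 342279; answer 342279
Part II: S1 = 342279; r = 14; T(2) = 3*(-26) + 1*(14) = -64; iterating: T(2)=-64, T(3)=-218, T(4)=-718, T(5)=-2372, T(6)=-7834, T(7)=-25874, T(8)=-85456, T(9)=-282242, T(10)=-932182, T(11)=-3078788, T(12)=-10168546, T(13)=-33584426, T(14)=-110921824; answer -110921824
Part III: S2 = -110921824; c = 83041; 83041 = 7 * 11863; number of divisors = (1+1) * (1+1) = 4; answer 4
Part IV: S3 = 4; w = 6; total draws C(17,5) = 6188; complement C(11,5) = 462; favorable 6188 - 462 = 5726; P = 409/442; answer 409/442

409/442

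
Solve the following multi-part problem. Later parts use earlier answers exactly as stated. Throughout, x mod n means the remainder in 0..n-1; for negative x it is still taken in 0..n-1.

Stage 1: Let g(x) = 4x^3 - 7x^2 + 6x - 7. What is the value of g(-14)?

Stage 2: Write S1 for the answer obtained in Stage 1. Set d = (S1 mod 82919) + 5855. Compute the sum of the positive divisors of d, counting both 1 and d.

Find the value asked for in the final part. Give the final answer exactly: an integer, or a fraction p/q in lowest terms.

Stage 1: 4*(-14)^3 - 7*(-14)^2 + 6*(-14)^1 - 7 = (-10976) + (-1372) + (-84) + (-7) = -12439; answer -12439
Stage 2: S1 = -12439; d = 76335; 76335 = 3 * 5 * 7 * 727; sigma = (1 + 3) * (1 + 5) * (1 + 7) * (1 + 727) = 4 * 6 * 8 * 728 = 139776; answer 139776

139776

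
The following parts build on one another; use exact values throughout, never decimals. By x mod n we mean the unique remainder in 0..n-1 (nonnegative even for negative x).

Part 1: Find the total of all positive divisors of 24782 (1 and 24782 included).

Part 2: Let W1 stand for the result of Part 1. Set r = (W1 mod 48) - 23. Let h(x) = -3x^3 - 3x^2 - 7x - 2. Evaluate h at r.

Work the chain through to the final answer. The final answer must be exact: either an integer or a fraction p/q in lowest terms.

-15

Part 1: 24782 = 2 * 12391; sigma = (1 + 2) * (1 + 12391) = 3 * 12392 = 37176; answer 37176
Part 2: W1 = 37176; r = 1; -3*(1)^3 - 3*(1)^2 - 7*(1)^1 - 2 = (-3) + (-3) + (-7) + (-2) = -15; answer -15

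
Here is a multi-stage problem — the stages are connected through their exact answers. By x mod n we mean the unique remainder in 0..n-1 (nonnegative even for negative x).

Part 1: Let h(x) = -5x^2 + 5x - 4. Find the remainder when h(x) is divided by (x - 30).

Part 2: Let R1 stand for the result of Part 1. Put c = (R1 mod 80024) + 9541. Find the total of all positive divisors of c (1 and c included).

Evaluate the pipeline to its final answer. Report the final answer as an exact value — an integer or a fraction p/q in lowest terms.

Part 1: remainder = value at the root: -5*(30)^2 + 5*(30)^1 - 4 = (-4500) + (150) + (-4) = -4354; answer -4354
Part 2: R1 = -4354; c = 85211; 85211 = 7^2 * 37 * 47; sigma = (1 + 7 + 49) * (1 + 37) * (1 + 47) = 57 * 38 * 48 = 103968; answer 103968

103968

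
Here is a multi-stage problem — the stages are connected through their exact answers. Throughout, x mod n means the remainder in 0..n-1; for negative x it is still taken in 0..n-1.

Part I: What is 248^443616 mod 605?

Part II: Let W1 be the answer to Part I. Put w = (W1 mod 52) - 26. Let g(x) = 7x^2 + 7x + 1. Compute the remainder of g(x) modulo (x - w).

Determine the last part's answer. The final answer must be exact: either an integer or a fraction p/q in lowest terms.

85

Part I: squarings mod 605: 248^1=248, 248^2=399, 248^4=86, 248^8=136, 248^16=346, 248^32=531, 248^64=31, 248^128=356, 248^256=291, 248^512=586, 248^1024=361, 248^2048=246, 248^4096=16, 248^8192=256, 248^16384=196, 248^32768=301, 248^65536=456, 248^131072=421, 248^262144=581; 248^443616 = 248^32 * 248^64 * 248^128 * 248^1024 * 248^16384 * 248^32768 * 248^131072 * 248^262144 = 126 (mod 605); answer 126
Part II: W1 = 126; w = -4; remainder = value at the root: 7*(-4)^2 + 7*(-4)^1 + 1 = (112) + (-28) + (1) = 85; answer 85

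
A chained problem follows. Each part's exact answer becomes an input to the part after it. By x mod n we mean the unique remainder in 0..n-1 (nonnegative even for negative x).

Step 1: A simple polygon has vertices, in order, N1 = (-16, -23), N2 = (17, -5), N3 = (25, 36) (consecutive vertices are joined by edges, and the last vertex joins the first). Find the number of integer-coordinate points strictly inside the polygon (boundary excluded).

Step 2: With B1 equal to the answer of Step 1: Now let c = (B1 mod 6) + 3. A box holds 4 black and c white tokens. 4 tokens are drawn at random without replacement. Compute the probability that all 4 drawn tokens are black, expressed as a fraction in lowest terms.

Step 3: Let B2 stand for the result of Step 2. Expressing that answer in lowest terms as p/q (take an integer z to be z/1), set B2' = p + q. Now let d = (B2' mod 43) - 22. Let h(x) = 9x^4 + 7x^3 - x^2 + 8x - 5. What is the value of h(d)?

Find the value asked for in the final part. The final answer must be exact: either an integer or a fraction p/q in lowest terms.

785922

Step 1: cross terms: (-16*-5 - 17*-23)=471, (17*36 - 25*-5)=737, (25*-23 - -16*36)=1; twice the area = |1209| = 1209; area = 1209/2; boundary points = 3 + 1 + 1 = 5; strictly interior points = area - boundary/2 + 1 = 603; answer 603
Step 2: B1 = 603; c = 6; total draws C(10,4) = 210; favorable C(4,4) = 1; P = 1/210; answer 1/210
Step 3: B2 = 1/210; threaded value p + q = 211; d = 17; 9*(17)^4 + 7*(17)^3 - 1*(17)^2 + 8*(17)^1 - 5 = (751689) + (34391) + (-289) + (136) + (-5) = 785922; answer 785922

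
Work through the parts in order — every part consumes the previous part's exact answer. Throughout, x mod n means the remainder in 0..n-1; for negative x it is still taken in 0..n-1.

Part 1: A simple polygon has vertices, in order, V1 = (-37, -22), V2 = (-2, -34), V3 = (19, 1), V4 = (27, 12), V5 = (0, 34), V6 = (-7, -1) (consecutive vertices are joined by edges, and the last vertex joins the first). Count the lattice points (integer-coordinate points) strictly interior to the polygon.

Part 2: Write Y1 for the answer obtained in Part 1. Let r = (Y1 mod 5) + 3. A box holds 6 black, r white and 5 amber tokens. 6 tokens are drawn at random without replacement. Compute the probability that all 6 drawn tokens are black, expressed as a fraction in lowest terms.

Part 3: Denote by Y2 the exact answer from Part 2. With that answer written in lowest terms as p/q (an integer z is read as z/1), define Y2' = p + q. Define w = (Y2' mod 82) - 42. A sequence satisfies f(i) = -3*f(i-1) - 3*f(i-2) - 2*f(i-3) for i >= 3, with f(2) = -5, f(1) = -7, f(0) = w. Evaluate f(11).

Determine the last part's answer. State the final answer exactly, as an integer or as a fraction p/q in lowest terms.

-689

Part 1: cross terms: (-37*-34 - -2*-22)=1214, (-2*1 - 19*-34)=644, (19*12 - 27*1)=201, (27*34 - 0*12)=918, (0*-1 - -7*34)=238, (-7*-22 - -37*-1)=117; twice the area = |3332| = 3332; area = 1666; boundary points = 1 + 7 + 1 + 1 + 7 + 3 = 20; strictly interior points = area - boundary/2 + 1 = 1657; answer 1657
Part 2: Y1 = 1657; r = 5; total draws C(16,6) = 8008; favorable C(6,6) = 1; P = 1/8008; answer 1/8008
Part 3: Y2 = 1/8008; threaded value p + q = 8009; w = 13; f(3) = -3*(-5) - 3*(-7) - 2*(13) = 10; iterating: f(3)=10, f(4)=-1, f(5)=-17, f(6)=34, f(7)=-49, f(8)=79, f(9)=-158, f(10)=335, f(11)=-689; answer -689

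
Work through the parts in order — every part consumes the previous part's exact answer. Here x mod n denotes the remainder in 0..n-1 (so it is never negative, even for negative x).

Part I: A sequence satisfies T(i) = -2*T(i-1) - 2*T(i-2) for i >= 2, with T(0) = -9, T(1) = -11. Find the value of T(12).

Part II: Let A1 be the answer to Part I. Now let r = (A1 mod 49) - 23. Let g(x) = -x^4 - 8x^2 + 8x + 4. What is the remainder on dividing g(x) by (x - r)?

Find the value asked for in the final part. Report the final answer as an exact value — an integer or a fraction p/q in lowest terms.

Part I: T(2) = -2*(-11) - 2*(-9) = 40; iterating: T(2)=40, T(3)=-58, T(4)=36, T(5)=44, T(6)=-160, T(7)=232, T(8)=-144, T(9)=-176, T(10)=640, T(11)=-928, T(12)=576; answer 576
Part II: A1 = 576; r = 14; remainder = value at the root: -1*(14)^4 - 8*(14)^2 + 8*(14)^1 + 4 = (-38416) + (-1568) + (112) + (4) = -39868; answer -39868

-39868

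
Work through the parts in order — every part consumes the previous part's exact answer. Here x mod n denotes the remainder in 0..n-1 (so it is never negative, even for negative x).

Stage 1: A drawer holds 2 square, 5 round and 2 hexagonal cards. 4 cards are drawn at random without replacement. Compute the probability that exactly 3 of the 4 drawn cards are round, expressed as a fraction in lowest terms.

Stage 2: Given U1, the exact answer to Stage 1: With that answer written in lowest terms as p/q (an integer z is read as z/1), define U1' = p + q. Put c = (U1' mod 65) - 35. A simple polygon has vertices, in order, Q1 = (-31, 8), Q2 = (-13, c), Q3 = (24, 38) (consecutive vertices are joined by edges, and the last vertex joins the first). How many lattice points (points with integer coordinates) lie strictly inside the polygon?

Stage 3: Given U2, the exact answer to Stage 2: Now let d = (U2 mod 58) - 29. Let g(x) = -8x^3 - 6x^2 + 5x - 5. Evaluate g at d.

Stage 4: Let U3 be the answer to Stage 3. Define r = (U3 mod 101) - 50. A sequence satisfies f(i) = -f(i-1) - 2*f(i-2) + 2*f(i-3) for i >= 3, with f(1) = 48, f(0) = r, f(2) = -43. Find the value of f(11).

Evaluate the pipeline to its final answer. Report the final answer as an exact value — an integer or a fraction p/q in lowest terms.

-1873

Stage 1: total draws C(9,4) = 126; favorable C(5,3)*C(4,1) = 40; P = 20/63; answer 20/63
Stage 2: U1 = 20/63; threaded value p + q = 83; c = -17; cross terms: (-31*-17 - -13*8)=631, (-13*38 - 24*-17)=-86, (24*8 - -31*38)=1370; twice the area = |1915| = 1915; area = 1915/2; boundary points = 1 + 1 + 5 = 7; strictly interior points = area - boundary/2 + 1 = 955; answer 955
Stage 3: U2 = 955; d = -2; -8*(-2)^3 - 6*(-2)^2 + 5*(-2)^1 - 5 = (64) + (-24) + (-10) + (-5) = 25; answer 25
Stage 4: U3 = 25; r = -25; f(3) = -1*(-43) - 2*(48) + 2*(-25) = -103; iterating: f(3)=-103, f(4)=285, f(5)=-165, f(6)=-611, f(7)=1511, f(8)=-619, f(9)=-3625, f(10)=7885, f(11)=-1873; answer -1873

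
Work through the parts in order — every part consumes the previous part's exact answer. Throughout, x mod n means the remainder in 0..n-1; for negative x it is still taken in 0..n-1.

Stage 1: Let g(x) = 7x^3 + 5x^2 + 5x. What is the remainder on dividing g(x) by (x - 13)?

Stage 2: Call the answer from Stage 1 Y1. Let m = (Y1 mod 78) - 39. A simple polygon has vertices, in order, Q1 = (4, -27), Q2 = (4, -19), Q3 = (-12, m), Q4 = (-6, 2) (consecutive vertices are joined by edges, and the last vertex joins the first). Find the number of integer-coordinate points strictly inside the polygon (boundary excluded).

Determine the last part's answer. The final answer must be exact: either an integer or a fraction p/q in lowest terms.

Stage 1: remainder = value at the root: 7*(13)^3 + 5*(13)^2 + 5*(13)^1 = (15379) + (845) + (65) = 16289; answer 16289
Stage 2: Y1 = 16289; m = 26; cross terms: (4*-19 - 4*-27)=32, (4*26 - -12*-19)=-124, (-12*2 - -6*26)=132, (-6*-27 - 4*2)=154; twice the area = |194| = 194; area = 97; boundary points = 8 + 1 + 6 + 1 = 16; strictly interior points = area - boundary/2 + 1 = 90; answer 90

90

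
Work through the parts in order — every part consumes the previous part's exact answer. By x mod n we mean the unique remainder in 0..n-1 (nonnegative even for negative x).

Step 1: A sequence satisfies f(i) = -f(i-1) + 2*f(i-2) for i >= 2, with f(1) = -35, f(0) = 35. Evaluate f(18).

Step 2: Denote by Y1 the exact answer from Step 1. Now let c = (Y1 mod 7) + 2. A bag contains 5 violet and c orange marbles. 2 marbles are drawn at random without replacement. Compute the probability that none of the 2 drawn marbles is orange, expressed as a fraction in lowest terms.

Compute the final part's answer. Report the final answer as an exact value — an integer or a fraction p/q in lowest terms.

10/21

Step 1: f(2) = -1*(-35) + 2*(35) = 105; iterating: f(2)=105, f(3)=-175, f(4)=385, f(5)=-735, f(6)=1505, f(7)=-2975, f(8)=5985, f(9)=-11935, f(10)=23905, f(11)=-47775, f(12)=95585, f(13)=-191135, f(14)=382305, f(15)=-764575, f(16)=1529185, f(17)=-3058335, f(18)=6116705; answer 6116705
Step 2: Y1 = 6116705; c = 2; total draws C(7,2) = 21; favorable C(5,2) = 10; P = 10/21; answer 10/21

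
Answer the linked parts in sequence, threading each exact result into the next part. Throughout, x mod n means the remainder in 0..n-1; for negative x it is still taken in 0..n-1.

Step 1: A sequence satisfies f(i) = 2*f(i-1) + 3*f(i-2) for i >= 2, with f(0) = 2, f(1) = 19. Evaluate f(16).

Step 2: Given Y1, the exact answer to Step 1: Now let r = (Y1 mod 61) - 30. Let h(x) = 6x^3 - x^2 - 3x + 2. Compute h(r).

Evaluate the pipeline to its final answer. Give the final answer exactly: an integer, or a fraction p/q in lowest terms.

10190

Step 1: f(2) = 2*(19) + 3*(2) = 44; iterating: f(2)=44, f(3)=145, f(4)=422, f(5)=1279, f(6)=3824, f(7)=11485, f(8)=34442, f(9)=103339, f(10)=310004, f(11)=930025, f(12)=2790062, f(13)=8370199, f(14)=25110584, f(15)=75331765, f(16)=225995282; answer 225995282
Step 2: Y1 = 225995282; r = 12; 6*(12)^3 - 1*(12)^2 - 3*(12)^1 + 2 = (10368) + (-144) + (-36) + (2) = 10190; answer 10190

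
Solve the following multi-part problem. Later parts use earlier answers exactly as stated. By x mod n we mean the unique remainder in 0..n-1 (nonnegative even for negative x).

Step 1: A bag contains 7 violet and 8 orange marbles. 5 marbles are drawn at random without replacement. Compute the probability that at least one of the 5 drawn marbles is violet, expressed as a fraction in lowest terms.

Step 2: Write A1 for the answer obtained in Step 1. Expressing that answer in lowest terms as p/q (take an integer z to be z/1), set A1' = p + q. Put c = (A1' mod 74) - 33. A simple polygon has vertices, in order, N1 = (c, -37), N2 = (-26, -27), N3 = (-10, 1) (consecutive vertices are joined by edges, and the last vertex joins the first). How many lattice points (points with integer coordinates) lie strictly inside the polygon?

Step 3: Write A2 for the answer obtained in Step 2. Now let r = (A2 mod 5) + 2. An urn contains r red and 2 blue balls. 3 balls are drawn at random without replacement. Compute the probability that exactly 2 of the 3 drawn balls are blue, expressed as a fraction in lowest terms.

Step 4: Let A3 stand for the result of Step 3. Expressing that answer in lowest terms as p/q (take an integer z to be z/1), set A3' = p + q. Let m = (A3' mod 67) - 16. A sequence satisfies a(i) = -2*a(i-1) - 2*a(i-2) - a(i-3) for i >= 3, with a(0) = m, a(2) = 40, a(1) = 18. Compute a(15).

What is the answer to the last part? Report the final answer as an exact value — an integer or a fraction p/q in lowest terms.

Step 1: total draws C(15,5) = 3003; complement C(8,5) = 56; favorable 3003 - 56 = 2947; P = 421/429; answer 421/429
Step 2: A1 = 421/429; threaded value p + q = 850; c = 3; cross terms: (3*-27 - -26*-37)=-1043, (-26*1 - -10*-27)=-296, (-10*-37 - 3*1)=367; twice the area = |-972| = 972; area = 486; boundary points = 1 + 4 + 1 = 6; strictly interior points = area - boundary/2 + 1 = 484; answer 484
Step 3: A2 = 484; r = 6; total draws C(8,3) = 56; favorable C(2,2)*C(6,1) = 6; P = 3/28; answer 3/28
Step 4: A3 = 3/28; threaded value p + q = 31; m = 15; a(3) = -2*(40) - 2*(18) - 1*(15) = -131; iterating: a(3)=-131, a(4)=164, a(5)=-106, a(6)=15, a(7)=18, a(8)=40, a(9)=-131, a(10)=164, a(11)=-106, a(12)=15, a(13)=18, a(14)=40, a(15)=-131; answer -131

-131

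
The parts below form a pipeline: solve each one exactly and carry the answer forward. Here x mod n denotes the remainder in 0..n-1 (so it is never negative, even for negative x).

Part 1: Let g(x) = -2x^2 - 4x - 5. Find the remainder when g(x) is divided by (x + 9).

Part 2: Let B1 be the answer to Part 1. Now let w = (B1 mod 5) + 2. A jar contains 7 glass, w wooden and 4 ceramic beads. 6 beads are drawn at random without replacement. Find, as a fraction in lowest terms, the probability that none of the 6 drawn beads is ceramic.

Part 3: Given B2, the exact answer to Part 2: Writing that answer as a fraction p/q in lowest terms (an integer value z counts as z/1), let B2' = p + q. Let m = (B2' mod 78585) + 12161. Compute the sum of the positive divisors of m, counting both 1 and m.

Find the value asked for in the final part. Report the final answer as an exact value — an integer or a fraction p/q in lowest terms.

Part 1: remainder = value at the root: -2*(-9)^2 - 4*(-9)^1 - 5 = (-162) + (36) + (-5) = -131; answer -131
Part 2: B1 = -131; w = 6; total draws C(17,6) = 12376; favorable C(13,6) = 1716; P = 33/238; answer 33/238
Part 3: B2 = 33/238; threaded value p + q = 271; m = 12432; 12432 = 2^4 * 3 * 7 * 37; sigma = (1 + 2 + 4 + 8 + 16) * (1 + 3) * (1 + 7) * (1 + 37) = 31 * 4 * 8 * 38 = 37696; answer 37696

37696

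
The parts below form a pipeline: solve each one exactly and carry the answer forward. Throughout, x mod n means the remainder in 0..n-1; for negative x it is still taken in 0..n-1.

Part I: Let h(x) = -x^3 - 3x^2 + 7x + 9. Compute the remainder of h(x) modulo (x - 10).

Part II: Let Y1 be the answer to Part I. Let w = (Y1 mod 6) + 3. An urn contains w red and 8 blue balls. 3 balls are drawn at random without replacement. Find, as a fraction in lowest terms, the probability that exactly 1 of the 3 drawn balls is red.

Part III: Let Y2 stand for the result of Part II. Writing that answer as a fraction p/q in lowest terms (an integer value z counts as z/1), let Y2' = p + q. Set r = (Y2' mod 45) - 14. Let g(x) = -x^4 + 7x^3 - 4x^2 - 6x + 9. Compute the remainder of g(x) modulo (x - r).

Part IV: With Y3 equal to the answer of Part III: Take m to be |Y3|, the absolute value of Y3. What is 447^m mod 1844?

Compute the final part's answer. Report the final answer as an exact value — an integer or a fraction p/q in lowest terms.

963

Part I: remainder = value at the root: -1*(10)^3 - 3*(10)^2 + 7*(10)^1 + 9 = (-1000) + (-300) + (70) + (9) = -1221; answer -1221
Part II: Y1 = -1221; w = 6; total draws C(14,3) = 364; favorable C(6,1)*C(8,2) = 168; P = 6/13; answer 6/13
Part III: Y2 = 6/13; threaded value p + q = 19; r = 5; remainder = value at the root: -1*(5)^4 + 7*(5)^3 - 4*(5)^2 - 6*(5)^1 + 9 = (-625) + (875) + (-100) + (-30) + (9) = 129; answer 129
Part IV: Y3 = 129; m = 129; squarings mod 1844: 447^1=447, 447^2=657, 447^4=153, 447^8=1281, 447^16=1645, 447^32=877, 447^64=181, 447^128=1413; 447^129 = 447^1 * 447^128 = 963 (mod 1844); answer 963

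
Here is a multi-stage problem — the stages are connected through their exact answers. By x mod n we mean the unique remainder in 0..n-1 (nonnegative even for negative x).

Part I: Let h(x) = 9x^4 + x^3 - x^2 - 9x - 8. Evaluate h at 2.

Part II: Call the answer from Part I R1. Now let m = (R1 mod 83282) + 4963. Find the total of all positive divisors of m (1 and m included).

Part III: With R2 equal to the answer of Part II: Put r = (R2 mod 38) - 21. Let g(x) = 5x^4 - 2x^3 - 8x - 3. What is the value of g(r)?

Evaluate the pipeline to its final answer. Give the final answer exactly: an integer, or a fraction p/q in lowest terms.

Part I: 9*(2)^4 + 1*(2)^3 - 1*(2)^2 - 9*(2)^1 - 8 = (144) + (8) + (-4) + (-18) + (-8) = 122; answer 122
Part II: R1 = 122; m = 5085; 5085 = 3^2 * 5 * 113; sigma = (1 + 3 + 9) * (1 + 5) * (1 + 113) = 13 * 6 * 114 = 8892; answer 8892
Part III: R2 = 8892; r = -21; 5*(-21)^4 - 2*(-21)^3 - 8*(-21)^1 - 3 = (972405) + (18522) + (168) + (-3) = 991092; answer 991092

991092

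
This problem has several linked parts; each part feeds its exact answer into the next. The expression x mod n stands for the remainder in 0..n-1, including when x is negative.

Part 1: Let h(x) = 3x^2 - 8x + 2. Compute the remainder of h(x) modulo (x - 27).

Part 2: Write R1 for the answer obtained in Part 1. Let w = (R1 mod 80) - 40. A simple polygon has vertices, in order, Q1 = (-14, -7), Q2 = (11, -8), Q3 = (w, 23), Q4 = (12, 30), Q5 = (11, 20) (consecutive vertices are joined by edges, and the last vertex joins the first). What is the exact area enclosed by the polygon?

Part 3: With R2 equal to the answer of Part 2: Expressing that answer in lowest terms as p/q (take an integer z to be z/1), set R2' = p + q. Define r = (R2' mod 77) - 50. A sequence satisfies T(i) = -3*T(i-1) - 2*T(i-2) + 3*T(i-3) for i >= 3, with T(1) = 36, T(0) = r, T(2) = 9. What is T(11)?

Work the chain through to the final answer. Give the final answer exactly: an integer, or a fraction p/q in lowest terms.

Part 1: remainder = value at the root: 3*(27)^2 - 8*(27)^1 + 2 = (2187) + (-216) + (2) = 1973; answer 1973
Part 2: R1 = 1973; w = 13; cross terms: (-14*-8 - 11*-7)=189, (11*23 - 13*-8)=357, (13*30 - 12*23)=114, (12*20 - 11*30)=-90, (11*-7 - -14*20)=203; twice the area = |773| = 773; area = 773/2; answer 773/2
Part 3: R2 = 773/2; threaded value p + q = 775; r = -45; T(3) = -3*(9) - 2*(36) + 3*(-45) = -234; iterating: T(3)=-234, T(4)=792, T(5)=-1881, T(6)=3357, T(7)=-3933, T(8)=-558, T(9)=19611, T(10)=-69516, T(11)=167652; answer 167652

167652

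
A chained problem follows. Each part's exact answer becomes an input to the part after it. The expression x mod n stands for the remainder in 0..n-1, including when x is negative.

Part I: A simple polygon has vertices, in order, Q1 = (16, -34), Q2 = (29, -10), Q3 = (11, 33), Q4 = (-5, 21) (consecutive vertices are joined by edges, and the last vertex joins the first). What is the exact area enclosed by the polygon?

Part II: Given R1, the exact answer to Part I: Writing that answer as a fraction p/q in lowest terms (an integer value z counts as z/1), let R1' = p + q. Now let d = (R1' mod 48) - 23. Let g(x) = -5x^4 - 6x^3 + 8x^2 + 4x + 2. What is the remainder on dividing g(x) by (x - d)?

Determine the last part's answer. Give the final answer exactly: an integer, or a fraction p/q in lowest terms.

Part I: cross terms: (16*-10 - 29*-34)=826, (29*33 - 11*-10)=1067, (11*21 - -5*33)=396, (-5*-34 - 16*21)=-166; twice the area = |2123| = 2123; area = 2123/2; answer 2123/2
Part II: R1 = 2123/2; threaded value p + q = 2125; d = -10; remainder = value at the root: -5*(-10)^4 - 6*(-10)^3 + 8*(-10)^2 + 4*(-10)^1 + 2 = (-50000) + (6000) + (800) + (-40) + (2) = -43238; answer -43238

-43238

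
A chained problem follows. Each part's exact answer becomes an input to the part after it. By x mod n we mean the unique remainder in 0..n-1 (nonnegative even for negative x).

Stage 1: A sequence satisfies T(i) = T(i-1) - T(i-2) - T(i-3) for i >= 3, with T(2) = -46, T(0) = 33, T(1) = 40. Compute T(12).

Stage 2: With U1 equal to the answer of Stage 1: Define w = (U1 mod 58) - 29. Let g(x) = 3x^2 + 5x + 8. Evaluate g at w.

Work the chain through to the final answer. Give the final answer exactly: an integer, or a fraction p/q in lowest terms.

Stage 1: T(3) = 1*(-46) - 1*(40) - 1*(33) = -119; iterating: T(3)=-119, T(4)=-113, T(5)=52, T(6)=284, T(7)=345, T(8)=9, T(9)=-620, T(10)=-974, T(11)=-363, T(12)=1231; answer 1231
Stage 2: U1 = 1231; w = -16; 3*(-16)^2 + 5*(-16)^1 + 8 = (768) + (-80) + (8) = 696; answer 696

696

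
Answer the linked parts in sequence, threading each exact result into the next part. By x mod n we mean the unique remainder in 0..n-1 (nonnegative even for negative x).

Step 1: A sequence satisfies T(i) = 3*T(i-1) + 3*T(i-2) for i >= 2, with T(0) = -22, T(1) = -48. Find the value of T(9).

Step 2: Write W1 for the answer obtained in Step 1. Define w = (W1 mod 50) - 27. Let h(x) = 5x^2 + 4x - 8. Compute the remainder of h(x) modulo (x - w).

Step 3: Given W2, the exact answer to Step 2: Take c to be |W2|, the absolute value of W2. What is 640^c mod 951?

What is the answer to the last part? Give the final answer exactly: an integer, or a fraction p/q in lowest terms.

Step 1: T(2) = 3*(-48) + 3*(-22) = -210; iterating: T(2)=-210, T(3)=-774, T(4)=-2952, T(5)=-11178, T(6)=-42390, T(7)=-160704, T(8)=-609282, T(9)=-2309958; answer -2309958
Step 2: W1 = -2309958; w = 15; remainder = value at the root: 5*(15)^2 + 4*(15)^1 - 8 = (1125) + (60) + (-8) = 1177; answer 1177
Step 3: W2 = 1177; c = 1177; squarings mod 951: 640^1=640, 640^2=670, 640^4=28, 640^8=784, 640^16=310, 640^32=49, 640^64=499, 640^128=790, 640^256=244, 640^512=574, 640^1024=430; 640^1177 = 640^1 * 640^8 * 640^16 * 640^128 * 640^1024 = 112 (mod 951); answer 112

112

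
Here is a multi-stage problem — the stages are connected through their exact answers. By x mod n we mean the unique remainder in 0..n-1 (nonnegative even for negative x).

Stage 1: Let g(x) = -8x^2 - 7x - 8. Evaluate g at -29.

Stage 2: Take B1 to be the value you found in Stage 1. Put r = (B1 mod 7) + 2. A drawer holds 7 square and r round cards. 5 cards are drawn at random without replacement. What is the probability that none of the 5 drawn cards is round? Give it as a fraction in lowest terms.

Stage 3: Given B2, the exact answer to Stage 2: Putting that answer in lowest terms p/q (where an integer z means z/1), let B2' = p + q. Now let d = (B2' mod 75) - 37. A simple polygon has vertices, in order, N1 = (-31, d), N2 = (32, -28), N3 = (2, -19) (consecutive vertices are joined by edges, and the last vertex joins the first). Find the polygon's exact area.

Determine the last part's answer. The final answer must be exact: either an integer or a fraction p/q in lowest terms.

Stage 1: -8*(-29)^2 - 7*(-29)^1 - 8 = (-6728) + (203) + (-8) = -6533; answer -6533
Stage 2: B1 = -6533; r = 7; total draws C(14,5) = 2002; favorable C(7,5) = 21; P = 3/286; answer 3/286
Stage 3: B2 = 3/286; threaded value p + q = 289; d = 27; cross terms: (-31*-28 - 32*27)=4, (32*-19 - 2*-28)=-552, (2*27 - -31*-19)=-535; twice the area = |-1083| = 1083; area = 1083/2; answer 1083/2

1083/2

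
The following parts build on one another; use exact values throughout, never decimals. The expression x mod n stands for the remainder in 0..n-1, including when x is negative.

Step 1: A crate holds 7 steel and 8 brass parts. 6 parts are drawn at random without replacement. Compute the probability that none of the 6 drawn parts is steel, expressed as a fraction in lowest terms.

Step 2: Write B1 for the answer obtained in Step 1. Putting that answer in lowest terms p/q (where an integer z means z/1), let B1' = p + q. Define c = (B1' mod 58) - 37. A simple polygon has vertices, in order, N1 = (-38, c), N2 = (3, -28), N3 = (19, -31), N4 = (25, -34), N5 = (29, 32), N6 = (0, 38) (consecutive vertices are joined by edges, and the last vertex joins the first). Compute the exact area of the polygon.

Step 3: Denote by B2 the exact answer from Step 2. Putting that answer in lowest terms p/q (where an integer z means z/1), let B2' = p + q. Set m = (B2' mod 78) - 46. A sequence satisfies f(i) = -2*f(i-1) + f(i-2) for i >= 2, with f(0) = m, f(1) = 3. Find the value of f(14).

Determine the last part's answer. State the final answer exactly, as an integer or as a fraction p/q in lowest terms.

Step 1: total draws C(15,6) = 5005; favorable C(8,6) = 28; P = 4/715; answer 4/715
Step 2: B1 = 4/715; threaded value p + q = 719; c = -14; cross terms: (-38*-28 - 3*-14)=1106, (3*-31 - 19*-28)=439, (19*-34 - 25*-31)=129, (25*32 - 29*-34)=1786, (29*38 - 0*32)=1102, (0*-14 - -38*38)=1444; twice the area = |6006| = 6006; area = 3003; answer 3003
Step 3: B2 = 3003; threaded value p + q = 3004; m = -6; f(2) = -2*(3) + 1*(-6) = -12; iterating: f(2)=-12, f(3)=27, f(4)=-66, f(5)=159, f(6)=-384, f(7)=927, f(8)=-2238, f(9)=5403, f(10)=-13044, f(11)=31491, f(12)=-76026, f(13)=183543, f(14)=-443112; answer -443112

-443112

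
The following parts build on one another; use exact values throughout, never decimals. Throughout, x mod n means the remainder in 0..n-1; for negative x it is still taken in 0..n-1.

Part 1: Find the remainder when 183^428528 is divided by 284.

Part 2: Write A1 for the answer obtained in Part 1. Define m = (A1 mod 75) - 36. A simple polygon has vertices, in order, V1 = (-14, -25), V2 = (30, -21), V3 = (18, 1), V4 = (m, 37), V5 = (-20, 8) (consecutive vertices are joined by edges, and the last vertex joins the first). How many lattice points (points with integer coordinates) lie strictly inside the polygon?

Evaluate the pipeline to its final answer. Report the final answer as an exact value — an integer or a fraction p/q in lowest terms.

1722

Part 1: squarings mod 284: 183^1=183, 183^2=261, 183^4=245, 183^8=101, 183^16=261, 183^32=245, 183^64=101, 183^128=261, 183^256=245, 183^512=101, 183^1024=261, 183^2048=245, 183^4096=101, 183^8192=261, 183^16384=245, 183^32768=101, 183^65536=261, 183^131072=245, 183^262144=101; 183^428528 = 183^16 * 183^32 * 183^64 * 183^128 * 183^256 * 183^2048 * 183^32768 * 183^131072 * 183^262144 = 261 (mod 284); answer 261
Part 2: A1 = 261; m = 0; cross terms: (-14*-21 - 30*-25)=1044, (30*1 - 18*-21)=408, (18*37 - 0*1)=666, (0*8 - -20*37)=740, (-20*-25 - -14*8)=612; twice the area = |3470| = 3470; area = 1735; boundary points = 4 + 2 + 18 + 1 + 3 = 28; strictly interior points = area - boundary/2 + 1 = 1722; answer 1722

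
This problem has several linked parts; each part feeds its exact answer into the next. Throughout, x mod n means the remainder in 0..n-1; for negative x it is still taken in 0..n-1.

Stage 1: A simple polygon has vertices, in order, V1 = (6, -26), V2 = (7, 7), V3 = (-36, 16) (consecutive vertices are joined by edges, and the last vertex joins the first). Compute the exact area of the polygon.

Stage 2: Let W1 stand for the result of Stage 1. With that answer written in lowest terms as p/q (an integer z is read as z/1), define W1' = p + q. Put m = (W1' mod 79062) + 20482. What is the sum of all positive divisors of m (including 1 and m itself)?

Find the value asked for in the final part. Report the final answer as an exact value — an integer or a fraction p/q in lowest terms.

Stage 1: cross terms: (6*7 - 7*-26)=224, (7*16 - -36*7)=364, (-36*-26 - 6*16)=840; twice the area = |1428| = 1428; area = 714; answer 714
Stage 2: W1 = 714; threaded value p + q = 715; m = 21197; 21197 = 11 * 41 * 47; sigma = (1 + 11) * (1 + 41) * (1 + 47) = 12 * 42 * 48 = 24192; answer 24192

24192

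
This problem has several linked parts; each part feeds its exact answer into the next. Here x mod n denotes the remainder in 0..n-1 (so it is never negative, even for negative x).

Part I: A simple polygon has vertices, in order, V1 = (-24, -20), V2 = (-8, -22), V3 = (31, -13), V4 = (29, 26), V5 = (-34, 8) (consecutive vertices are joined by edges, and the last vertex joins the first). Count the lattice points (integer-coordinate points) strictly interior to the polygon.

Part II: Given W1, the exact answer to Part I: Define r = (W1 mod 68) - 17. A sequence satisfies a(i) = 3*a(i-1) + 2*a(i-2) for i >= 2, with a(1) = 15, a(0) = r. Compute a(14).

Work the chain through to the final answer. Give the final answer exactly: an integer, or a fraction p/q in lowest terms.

Part I: cross terms: (-24*-22 - -8*-20)=368, (-8*-13 - 31*-22)=786, (31*26 - 29*-13)=1183, (29*8 - -34*26)=1116, (-34*-20 - -24*8)=872; twice the area = |4325| = 4325; area = 4325/2; boundary points = 2 + 3 + 1 + 9 + 2 = 17; strictly interior points = area - boundary/2 + 1 = 2155; answer 2155
Part II: W1 = 2155; r = 30; a(2) = 3*(15) + 2*(30) = 105; iterating: a(2)=105, a(3)=345, a(4)=1245, a(5)=4425, a(6)=15765, a(7)=56145, a(8)=199965, a(9)=712185, a(10)=2536485, a(11)=9033825, a(12)=32174445, a(13)=114590985, a(14)=408121845; answer 408121845

408121845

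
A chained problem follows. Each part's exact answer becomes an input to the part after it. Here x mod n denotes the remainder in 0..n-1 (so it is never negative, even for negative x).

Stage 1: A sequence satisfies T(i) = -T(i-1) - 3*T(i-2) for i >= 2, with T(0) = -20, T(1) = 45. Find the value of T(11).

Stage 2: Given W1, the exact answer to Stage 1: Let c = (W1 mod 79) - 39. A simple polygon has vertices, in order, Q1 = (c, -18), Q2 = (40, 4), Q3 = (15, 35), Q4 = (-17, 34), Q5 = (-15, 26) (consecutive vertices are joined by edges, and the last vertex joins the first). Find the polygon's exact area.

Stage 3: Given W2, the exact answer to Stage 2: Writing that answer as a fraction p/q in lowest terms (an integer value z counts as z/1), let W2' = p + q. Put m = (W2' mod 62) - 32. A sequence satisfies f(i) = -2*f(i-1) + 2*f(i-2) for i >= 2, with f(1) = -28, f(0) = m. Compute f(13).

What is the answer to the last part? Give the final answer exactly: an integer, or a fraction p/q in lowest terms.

Stage 1: T(2) = -1*(45) - 3*(-20) = 15; iterating: T(2)=15, T(3)=-150, T(4)=105, T(5)=345, T(6)=-660, T(7)=-375, T(8)=2355, T(9)=-1230, T(10)=-5835, T(11)=9525; answer 9525
Stage 2: W1 = 9525; c = 6; cross terms: (6*4 - 40*-18)=744, (40*35 - 15*4)=1340, (15*34 - -17*35)=1105, (-17*26 - -15*34)=68, (-15*-18 - 6*26)=114; twice the area = |3371| = 3371; area = 3371/2; answer 3371/2
Stage 3: W2 = 3371/2; threaded value p + q = 3373; m = -7; f(2) = -2*(-28) + 2*(-7) = 42; iterating: f(2)=42, f(3)=-140, f(4)=364, f(5)=-1008, f(6)=2744, f(7)=-7504, f(8)=20496, f(9)=-56000, f(10)=152992, f(11)=-417984, f(12)=1141952, f(13)=-3119872; answer -3119872

-3119872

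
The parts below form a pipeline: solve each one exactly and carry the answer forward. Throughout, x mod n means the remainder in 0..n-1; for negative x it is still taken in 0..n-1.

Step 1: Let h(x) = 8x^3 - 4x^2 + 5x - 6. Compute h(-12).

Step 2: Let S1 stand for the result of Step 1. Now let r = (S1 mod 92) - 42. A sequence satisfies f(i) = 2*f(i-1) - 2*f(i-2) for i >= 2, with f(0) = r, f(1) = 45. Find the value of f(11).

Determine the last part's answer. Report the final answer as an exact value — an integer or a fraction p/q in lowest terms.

-352

Step 1: 8*(-12)^3 - 4*(-12)^2 + 5*(-12)^1 - 6 = (-13824) + (-576) + (-60) + (-6) = -14466; answer -14466
Step 2: S1 = -14466; r = 28; f(2) = 2*(45) - 2*(28) = 34; iterating: f(2)=34, f(3)=-22, f(4)=-112, f(5)=-180, f(6)=-136, f(7)=88, f(8)=448, f(9)=720, f(10)=544, f(11)=-352; answer -352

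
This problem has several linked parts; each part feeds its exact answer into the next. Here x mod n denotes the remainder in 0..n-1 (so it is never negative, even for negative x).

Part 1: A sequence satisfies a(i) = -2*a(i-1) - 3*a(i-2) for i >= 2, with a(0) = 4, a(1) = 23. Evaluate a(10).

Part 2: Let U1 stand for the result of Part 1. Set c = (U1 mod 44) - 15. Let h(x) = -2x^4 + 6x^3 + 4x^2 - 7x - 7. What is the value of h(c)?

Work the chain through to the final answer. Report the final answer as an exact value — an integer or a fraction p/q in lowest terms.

Part 1: a(2) = -2*(23) - 3*(4) = -58; iterating: a(2)=-58, a(3)=47, a(4)=80, a(5)=-301, a(6)=362, a(7)=179, a(8)=-1444, a(9)=2351, a(10)=-370; answer -370
Part 2: U1 = -370; c = 11; -2*(11)^4 + 6*(11)^3 + 4*(11)^2 - 7*(11)^1 - 7 = (-29282) + (7986) + (484) + (-77) + (-7) = -20896; answer -20896

-20896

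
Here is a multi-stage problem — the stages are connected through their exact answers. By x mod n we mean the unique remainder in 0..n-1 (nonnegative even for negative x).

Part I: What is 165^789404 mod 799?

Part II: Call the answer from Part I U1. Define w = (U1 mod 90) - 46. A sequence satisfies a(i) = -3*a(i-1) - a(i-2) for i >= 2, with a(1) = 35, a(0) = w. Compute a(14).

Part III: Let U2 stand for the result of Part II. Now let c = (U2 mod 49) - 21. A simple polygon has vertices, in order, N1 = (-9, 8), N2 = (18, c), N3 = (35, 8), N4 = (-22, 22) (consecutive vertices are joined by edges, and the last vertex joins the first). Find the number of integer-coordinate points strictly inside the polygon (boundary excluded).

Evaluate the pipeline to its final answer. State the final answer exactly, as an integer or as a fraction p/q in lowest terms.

636

Part I: squarings mod 799: 165^1=165, 165^2=59, 165^4=285, 165^8=526, 165^16=222, 165^32=545, 165^64=596, 165^128=460, 165^256=664, 165^512=647, 165^1024=732, 165^2048=494, 165^4096=341, 165^8192=426, 165^16384=103, 165^32768=222, 165^65536=545, 165^131072=596, 165^262144=460, 165^524288=664; 165^789404 = 165^4 * 165^8 * 165^16 * 165^128 * 165^256 * 165^512 * 165^2048 * 165^262144 * 165^524288 = 4 (mod 799); answer 4
Part II: U1 = 4; w = -42; a(2) = -3*(35) - 1*(-42) = -63; iterating: a(2)=-63, a(3)=154, a(4)=-399, a(5)=1043, a(6)=-2730, a(7)=7147, a(8)=-18711, a(9)=48986, a(10)=-128247, a(11)=335755, a(12)=-879018, a(13)=2301299, a(14)=-6024879; answer -6024879
Part III: U2 = -6024879; c = -7; cross terms: (-9*-7 - 18*8)=-81, (18*8 - 35*-7)=389, (35*22 - -22*8)=946, (-22*8 - -9*22)=22; twice the area = |1276| = 1276; area = 638; boundary points = 3 + 1 + 1 + 1 = 6; strictly interior points = area - boundary/2 + 1 = 636; answer 636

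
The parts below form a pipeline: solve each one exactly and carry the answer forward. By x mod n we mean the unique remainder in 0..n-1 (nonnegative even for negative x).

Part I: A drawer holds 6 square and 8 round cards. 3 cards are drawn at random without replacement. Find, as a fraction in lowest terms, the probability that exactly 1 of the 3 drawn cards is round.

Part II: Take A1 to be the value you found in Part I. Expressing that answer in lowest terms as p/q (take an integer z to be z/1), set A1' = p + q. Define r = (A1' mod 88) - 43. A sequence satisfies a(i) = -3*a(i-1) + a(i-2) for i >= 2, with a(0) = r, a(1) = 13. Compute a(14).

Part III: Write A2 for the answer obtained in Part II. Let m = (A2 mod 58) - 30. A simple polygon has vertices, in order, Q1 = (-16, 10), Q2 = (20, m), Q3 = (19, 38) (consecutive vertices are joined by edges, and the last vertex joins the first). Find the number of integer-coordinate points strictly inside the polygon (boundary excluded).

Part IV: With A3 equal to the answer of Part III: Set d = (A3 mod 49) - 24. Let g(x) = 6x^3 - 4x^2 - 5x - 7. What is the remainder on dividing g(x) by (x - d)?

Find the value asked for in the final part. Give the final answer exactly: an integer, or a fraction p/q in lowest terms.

Part I: total draws C(14,3) = 364; favorable C(8,1)*C(6,2) = 120; P = 30/91; answer 30/91
Part II: A1 = 30/91; threaded value p + q = 121; r = -10; a(2) = -3*(13) + 1*(-10) = -49; iterating: a(2)=-49, a(3)=160, a(4)=-529, a(5)=1747, a(6)=-5770, a(7)=19057, a(8)=-62941, a(9)=207880, a(10)=-686581, a(11)=2267623, a(12)=-7489450, a(13)=24735973, a(14)=-81697369; answer -81697369
Part III: A2 = -81697369; m = 9; cross terms: (-16*9 - 20*10)=-344, (20*38 - 19*9)=589, (19*10 - -16*38)=798; twice the area = |1043| = 1043; area = 1043/2; boundary points = 1 + 1 + 7 = 9; strictly interior points = area - boundary/2 + 1 = 518; answer 518
Part IV: A3 = 518; d = 4; remainder = value at the root: 6*(4)^3 - 4*(4)^2 - 5*(4)^1 - 7 = (384) + (-64) + (-20) + (-7) = 293; answer 293

293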